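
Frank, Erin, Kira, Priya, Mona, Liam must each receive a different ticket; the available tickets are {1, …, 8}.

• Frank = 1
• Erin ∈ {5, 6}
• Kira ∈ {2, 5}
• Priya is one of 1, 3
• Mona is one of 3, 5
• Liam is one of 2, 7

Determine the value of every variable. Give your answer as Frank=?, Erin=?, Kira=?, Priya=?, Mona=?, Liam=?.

Frank=1, Erin=6, Kira=2, Priya=3, Mona=5, Liam=7

Frank has just one choice, so Frank = 1. So Priya can't be 1.
Priya has just one choice, so Priya = 3. Remove 3 from Mona.
Mona's domain is down to {5}, so Mona = 5. Eliminate 5 elsewhere: Erin, Kira.
Erin's domain is down to {6}, so Erin = 6.
Kira has just one choice, so Kira = 2. Strike 2 from Liam.
Liam's domain is down to {7}, so Liam = 7.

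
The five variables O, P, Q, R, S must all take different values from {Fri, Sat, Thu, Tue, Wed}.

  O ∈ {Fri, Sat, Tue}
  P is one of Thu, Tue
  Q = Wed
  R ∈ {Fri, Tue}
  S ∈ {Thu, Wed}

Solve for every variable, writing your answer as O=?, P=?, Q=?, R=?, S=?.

Q's domain is down to {Wed}, so Q = Wed. Eliminate Wed elsewhere: S.
That leaves S = Thu. Eliminate Thu elsewhere: P.
P's domain is down to {Tue}, so P = Tue. Remove Tue from O, R.
R has just one choice, so R = Fri. Strike Fri from O.
O's domain is down to {Sat}, so O = Sat.

O=Sat, P=Tue, Q=Wed, R=Fri, S=Thu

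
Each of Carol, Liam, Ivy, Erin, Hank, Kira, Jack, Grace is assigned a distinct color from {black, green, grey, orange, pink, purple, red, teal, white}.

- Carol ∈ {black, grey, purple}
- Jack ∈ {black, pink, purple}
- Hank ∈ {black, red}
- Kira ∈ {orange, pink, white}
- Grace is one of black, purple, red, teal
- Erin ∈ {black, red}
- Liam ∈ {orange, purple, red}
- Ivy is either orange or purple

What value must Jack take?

pink

The 8 variables together cover exactly {black, grey, orange, pink, purple, red, teal, white} — 8 values for 8 variables — and grey appears only in Carol's list, so Carol = grey.
The 7 still-open variables together cover exactly {black, orange, pink, purple, red, teal, white} — 7 values for 7 variables — and teal appears only in Grace's list, so Grace = teal.
The 6 still-open variables together cover exactly {black, orange, pink, purple, red, white} — 6 values for 6 variables — and white appears only in Kira's list, so Kira = white.
The 5 still-open variables together cover exactly {black, orange, pink, purple, red} — 5 values for 5 variables — and pink appears only in Jack's list, so Jack = pink.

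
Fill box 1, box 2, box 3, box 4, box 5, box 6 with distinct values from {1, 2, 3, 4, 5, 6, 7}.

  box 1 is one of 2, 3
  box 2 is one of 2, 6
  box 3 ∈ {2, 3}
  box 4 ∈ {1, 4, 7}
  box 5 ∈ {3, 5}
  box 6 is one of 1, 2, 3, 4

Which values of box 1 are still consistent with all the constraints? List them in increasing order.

2, 3

box 1 and box 3 share exactly the 2 values {2, 3}; by pigeonhole those values go to them, so strike 2, 3 from box 2, box 5, box 6.
That leaves box 2 = 6.
That leaves box 5 = 5.
No further eliminations apply; box 1 can still be any of 2, 3.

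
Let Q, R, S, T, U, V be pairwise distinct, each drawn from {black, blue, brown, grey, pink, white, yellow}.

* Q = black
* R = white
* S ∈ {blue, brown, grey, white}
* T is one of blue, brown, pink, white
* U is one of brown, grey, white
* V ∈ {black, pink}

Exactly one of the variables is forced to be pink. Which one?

V

Q's domain is down to {black}, so Q = black. Remove black from V.
So pink goes to V.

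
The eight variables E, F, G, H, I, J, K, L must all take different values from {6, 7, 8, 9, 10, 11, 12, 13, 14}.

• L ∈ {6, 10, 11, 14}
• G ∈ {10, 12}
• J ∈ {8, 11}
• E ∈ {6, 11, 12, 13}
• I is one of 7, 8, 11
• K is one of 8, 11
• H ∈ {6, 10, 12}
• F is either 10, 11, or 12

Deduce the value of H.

The 8 variables together cover exactly {6, 7, 8, 10, 11, 12, 13, 14} — 8 values for 8 variables — and 7 appears only in I's list, so I = 7.
The 7 still-open variables together cover exactly {6, 8, 10, 11, 12, 13, 14} — 7 values for 7 variables — and 13 appears only in E's list, so E = 13.
The 6 still-open variables draw from only 6 values {6, 8, 10, 11, 12, 14}, so each is used; only L can be 14, hence L = 14.
The 5 still-open variables draw from only 5 values {6, 8, 10, 11, 12}, so each is used; only H can be 6, hence H = 6.

6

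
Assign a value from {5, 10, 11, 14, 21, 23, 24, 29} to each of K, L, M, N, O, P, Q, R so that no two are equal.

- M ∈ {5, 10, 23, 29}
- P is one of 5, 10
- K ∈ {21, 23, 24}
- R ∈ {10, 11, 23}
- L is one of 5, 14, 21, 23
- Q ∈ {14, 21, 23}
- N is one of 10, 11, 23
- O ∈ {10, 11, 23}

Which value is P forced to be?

The 8 variables together cover exactly {5, 10, 11, 14, 21, 23, 24, 29} — 8 values for 8 variables — and 24 appears only in K's list, so K = 24.
Among the 7 still-open variables, 29 fits only M (and all 7 values in {5, 10, 11, 14, 21, 23, 29} must be used), so M = 29.
N, O, R share exactly the 3 values {10, 11, 23}; by pigeonhole those values go to them, so strike 10, 11, 23 from L, P, Q.
So P = 5.

5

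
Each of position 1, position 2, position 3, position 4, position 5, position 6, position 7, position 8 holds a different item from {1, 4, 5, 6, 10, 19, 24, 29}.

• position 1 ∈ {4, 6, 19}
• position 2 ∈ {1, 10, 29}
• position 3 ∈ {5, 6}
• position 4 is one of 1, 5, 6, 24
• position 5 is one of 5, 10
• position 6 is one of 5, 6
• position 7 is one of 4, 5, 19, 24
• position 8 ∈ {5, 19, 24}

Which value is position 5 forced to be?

10

Among the 8 variables, 29 fits only position 2 (and all 8 values in {1, 4, 5, 6, 10, 19, 24, 29} must be used), so position 2 = 29.
Among the 7 still-open variables, 1 fits only position 4 (and all 7 values in {1, 4, 5, 6, 10, 19, 24} must be used), so position 4 = 1.
The 6 still-open variables draw from only 6 values {4, 5, 6, 10, 19, 24}, so each is used; only position 5 can be 10, hence position 5 = 10.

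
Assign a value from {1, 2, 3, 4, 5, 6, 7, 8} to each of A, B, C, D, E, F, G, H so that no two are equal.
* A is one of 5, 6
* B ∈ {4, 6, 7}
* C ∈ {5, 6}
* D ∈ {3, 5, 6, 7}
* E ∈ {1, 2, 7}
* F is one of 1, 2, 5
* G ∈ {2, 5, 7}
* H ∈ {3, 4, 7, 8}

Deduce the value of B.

The 8 variables draw from only 8 values {1, 2, 3, 4, 5, 6, 7, 8}, so each is used; only H can be 8, hence H = 8.
The 7 still-open variables together cover exactly {1, 2, 3, 4, 5, 6, 7} — 7 values for 7 variables — and 3 appears only in D's list, so D = 3.
The 6 still-open variables together cover exactly {1, 2, 4, 5, 6, 7} — 6 values for 6 variables — and 4 appears only in B's list, so B = 4.

4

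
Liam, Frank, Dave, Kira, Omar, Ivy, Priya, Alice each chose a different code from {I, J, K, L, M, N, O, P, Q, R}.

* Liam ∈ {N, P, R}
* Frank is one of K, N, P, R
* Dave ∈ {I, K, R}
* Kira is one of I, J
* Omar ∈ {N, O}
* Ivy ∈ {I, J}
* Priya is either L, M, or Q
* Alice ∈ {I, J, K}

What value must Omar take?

Kira and Ivy share exactly the 2 values {I, J}; by pigeonhole those values go to them, so strike I, J from Dave, Alice.
That leaves Alice = K. So Frank, Dave can't be K.
Dave's domain is down to {R}, so Dave = R. So Liam, Frank can't be R.
Liam and Frank share exactly the 2 values {N, P}; by pigeonhole those values go to them, so strike N, P from Omar.
So Omar = O.

O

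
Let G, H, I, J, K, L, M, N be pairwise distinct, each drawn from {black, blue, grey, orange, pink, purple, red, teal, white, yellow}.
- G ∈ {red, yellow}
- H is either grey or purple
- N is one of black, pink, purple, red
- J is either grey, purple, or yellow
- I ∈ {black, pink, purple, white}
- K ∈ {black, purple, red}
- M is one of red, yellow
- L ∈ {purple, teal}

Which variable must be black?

The 8 variables together cover exactly {black, grey, pink, purple, red, teal, white, yellow} — 8 values for 8 variables — and teal appears only in L's list, so L = teal.
The 7 still-open variables draw from only 7 values {black, grey, pink, purple, red, white, yellow}, so each is used; only I can be white, hence I = white.
Among the 6 still-open variables, pink fits only N (and all 6 values in {black, grey, pink, purple, red, yellow} must be used), so N = pink.
Among the 5 still-open variables, black fits only K (and all 5 values in {black, grey, purple, red, yellow} must be used), so K = black.

K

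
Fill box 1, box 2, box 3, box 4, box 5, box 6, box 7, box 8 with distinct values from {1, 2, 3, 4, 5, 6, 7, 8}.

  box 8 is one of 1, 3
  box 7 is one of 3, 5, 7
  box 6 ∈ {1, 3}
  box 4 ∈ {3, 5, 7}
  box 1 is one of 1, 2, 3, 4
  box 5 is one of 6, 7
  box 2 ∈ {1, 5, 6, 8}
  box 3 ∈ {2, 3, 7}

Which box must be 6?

The 8 variables together cover exactly {1, 2, 3, 4, 5, 6, 7, 8} — 8 values for 8 variables — and 4 appears only in box 1's list, so box 1 = 4.
Among the 7 still-open variables, 2 fits only box 3 (and all 7 values in {1, 2, 3, 5, 6, 7, 8} must be used), so box 3 = 2.
Among the 6 still-open variables, 8 fits only box 2 (and all 6 values in {1, 3, 5, 6, 7, 8} must be used), so box 2 = 8.
Among the 5 still-open variables, 6 fits only box 5 (and all 5 values in {1, 3, 5, 6, 7} must be used), so box 5 = 6.

box 5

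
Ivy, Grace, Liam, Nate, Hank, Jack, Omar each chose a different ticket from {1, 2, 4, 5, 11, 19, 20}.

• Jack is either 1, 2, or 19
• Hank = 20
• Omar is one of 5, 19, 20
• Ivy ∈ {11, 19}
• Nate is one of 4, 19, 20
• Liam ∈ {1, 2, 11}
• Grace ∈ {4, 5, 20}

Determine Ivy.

11

Hank's domain is down to {20}, so Hank = 20. Eliminate 20 elsewhere: Grace, Nate, Omar.
The 3 variables Grace, Nate, Omar are confined to {4, 5, 19}, which locks those values in; drop them from Ivy, Jack.
So Ivy = 11.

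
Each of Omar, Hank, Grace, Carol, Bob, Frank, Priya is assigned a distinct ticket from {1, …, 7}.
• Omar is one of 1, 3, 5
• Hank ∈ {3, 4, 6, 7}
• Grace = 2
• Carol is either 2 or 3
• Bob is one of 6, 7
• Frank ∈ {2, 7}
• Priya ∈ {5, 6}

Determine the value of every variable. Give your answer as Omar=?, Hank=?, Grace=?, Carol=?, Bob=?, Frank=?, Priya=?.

Grace has just one choice, so Grace = 2. So Carol, Frank can't be 2.
Carol must be 3 (only option left). Strike 3 from Omar, Hank.
Frank must be 7 (only option left). Eliminate 7 elsewhere: Hank, Bob.
Bob must be 6 (only option left). Strike 6 from Hank, Priya.
Priya has just one choice, so Priya = 5. Remove 5 from Omar.
Omar must be 1 (only option left).
Hank must be 4 (only option left).

Omar=1, Hank=4, Grace=2, Carol=3, Bob=6, Frank=7, Priya=5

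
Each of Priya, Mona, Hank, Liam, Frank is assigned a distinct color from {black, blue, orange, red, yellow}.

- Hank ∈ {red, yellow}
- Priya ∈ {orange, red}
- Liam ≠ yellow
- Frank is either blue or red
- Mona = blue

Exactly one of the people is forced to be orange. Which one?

Priya

Mona has just one choice, so Mona = blue. So Liam, Frank can't be blue.
That leaves Frank = red. Strike red from Priya, Hank, Liam.
So orange goes to Priya.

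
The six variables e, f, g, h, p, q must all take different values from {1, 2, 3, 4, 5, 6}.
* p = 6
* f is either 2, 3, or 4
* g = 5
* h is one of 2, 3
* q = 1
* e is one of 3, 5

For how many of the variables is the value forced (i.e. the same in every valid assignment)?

g must be 5 (only option left). Eliminate 5 elsewhere: e.
p's domain is down to {6}, so p = 6.
q must be 1 (only option left).
e has just one choice, so e = 3. So f, h can't be 3.
That leaves h = 2. Strike 2 from f.
f has just one choice, so f = 4.
Every variable is fixed: e=3, f=4, g=5, h=2, p=6, q=1. That makes 6.

6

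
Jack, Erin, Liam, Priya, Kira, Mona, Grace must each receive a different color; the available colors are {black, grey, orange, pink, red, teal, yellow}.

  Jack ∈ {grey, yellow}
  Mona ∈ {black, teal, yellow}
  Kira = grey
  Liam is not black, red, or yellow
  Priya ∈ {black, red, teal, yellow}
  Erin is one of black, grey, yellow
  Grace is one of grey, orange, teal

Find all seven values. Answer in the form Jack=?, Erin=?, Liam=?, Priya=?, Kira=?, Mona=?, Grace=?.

Kira's domain is down to {grey}, so Kira = grey. Eliminate grey elsewhere: Jack, Erin, Liam, Grace.
Jack has just one choice, so Jack = yellow. Strike yellow from Erin, Priya, Mona.
Erin must be black (only option left). Eliminate black elsewhere: Priya, Mona.
Mona's domain is down to {teal}, so Mona = teal. So Liam, Priya, Grace can't be teal.
Grace's domain is down to {orange}, so Grace = orange. So Liam can't be orange.
Liam has just one choice, so Liam = pink.
Priya's domain is down to {red}, so Priya = red.

Jack=yellow, Erin=black, Liam=pink, Priya=red, Kira=grey, Mona=teal, Grace=orange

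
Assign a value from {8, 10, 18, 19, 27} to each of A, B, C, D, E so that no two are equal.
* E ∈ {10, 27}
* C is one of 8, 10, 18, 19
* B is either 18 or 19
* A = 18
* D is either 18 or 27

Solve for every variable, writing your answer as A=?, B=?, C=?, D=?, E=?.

A has just one choice, so A = 18. So B, C, D can't be 18.
B has just one choice, so B = 19. Remove 19 from C.
D has just one choice, so D = 27. Eliminate 27 elsewhere: E.
E has just one choice, so E = 10. So C can't be 10.
C's domain is down to {8}, so C = 8.

A=18, B=19, C=8, D=27, E=10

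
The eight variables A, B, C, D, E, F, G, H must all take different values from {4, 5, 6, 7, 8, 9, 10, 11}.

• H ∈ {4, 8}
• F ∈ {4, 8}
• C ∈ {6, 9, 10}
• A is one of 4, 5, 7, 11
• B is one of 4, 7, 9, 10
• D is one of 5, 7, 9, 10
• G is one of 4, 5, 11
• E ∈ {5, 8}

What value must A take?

7

The 8 variables draw from only 8 values {4, 5, 6, 7, 8, 9, 10, 11}, so each is used; only C can be 6, hence C = 6.
The 2 variables F and H are confined to {4, 8}, which locks those values in; drop them from A, B, E, G.
E must be 5 (only option left). Strike 5 from A, D, G.
G must be 11 (only option left). So A can't be 11.
So A = 7.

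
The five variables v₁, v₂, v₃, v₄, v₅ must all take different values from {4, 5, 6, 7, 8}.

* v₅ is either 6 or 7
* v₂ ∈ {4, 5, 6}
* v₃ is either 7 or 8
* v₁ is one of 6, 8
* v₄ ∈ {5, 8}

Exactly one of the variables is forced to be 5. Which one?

v₄

The 5 variables draw from only 5 values {4, 5, 6, 7, 8}, so each is used; only v₂ can be 4, hence v₂ = 4.
The 4 still-open variables draw from only 4 values {5, 6, 7, 8}, so each is used; only v₄ can be 5, hence v₄ = 5.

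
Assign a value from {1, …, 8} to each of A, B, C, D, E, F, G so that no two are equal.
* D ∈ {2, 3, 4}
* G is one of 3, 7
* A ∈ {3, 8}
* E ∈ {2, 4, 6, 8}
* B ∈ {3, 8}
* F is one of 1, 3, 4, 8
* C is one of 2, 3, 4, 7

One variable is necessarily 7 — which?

G

The 7 variables together cover exactly {1, 2, 3, 4, 6, 7, 8} — 7 values for 7 variables — and 1 appears only in F's list, so F = 1.
The 6 still-open variables draw from only 6 values {2, 3, 4, 6, 7, 8}, so each is used; only E can be 6, hence E = 6.
A and B share exactly the 2 values {3, 8}; by pigeonhole those values go to them, so strike 3, 8 from C, D, G.
So 7 goes to G.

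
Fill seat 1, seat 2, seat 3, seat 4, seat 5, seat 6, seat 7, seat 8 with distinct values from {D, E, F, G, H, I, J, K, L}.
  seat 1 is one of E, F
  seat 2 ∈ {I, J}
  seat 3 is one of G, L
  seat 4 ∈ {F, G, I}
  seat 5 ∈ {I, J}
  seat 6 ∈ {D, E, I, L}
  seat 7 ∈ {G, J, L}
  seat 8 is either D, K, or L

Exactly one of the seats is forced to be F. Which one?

The 8 variables draw from only 8 values {D, E, F, G, I, J, K, L}, so each is used; only seat 8 can be K, hence seat 8 = K.
The 7 still-open variables draw from only 7 values {D, E, F, G, I, J, L}, so each is used; only seat 6 can be D, hence seat 6 = D.
The 6 still-open variables together cover exactly {E, F, G, I, J, L} — 6 values for 6 variables — and E appears only in seat 1's list, so seat 1 = E.
The 5 still-open variables draw from only 5 values {F, G, I, J, L}, so each is used; only seat 4 can be F, hence seat 4 = F.

seat 4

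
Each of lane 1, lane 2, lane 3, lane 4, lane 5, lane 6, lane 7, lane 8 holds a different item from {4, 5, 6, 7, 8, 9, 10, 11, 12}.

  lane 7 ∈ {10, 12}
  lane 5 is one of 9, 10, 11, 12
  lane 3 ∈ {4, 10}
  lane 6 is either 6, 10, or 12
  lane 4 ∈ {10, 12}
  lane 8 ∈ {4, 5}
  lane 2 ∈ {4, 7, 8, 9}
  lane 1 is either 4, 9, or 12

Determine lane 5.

11

lane 4 and lane 7 share exactly the 2 values {10, 12}; by pigeonhole those values go to them, so strike 10, 12 from lane 1, lane 3, lane 5, lane 6.
That leaves lane 3 = 4. Remove 4 from lane 1, lane 2, lane 8.
That leaves lane 6 = 6.
lane 8 must be 5 (only option left).
lane 1 has just one choice, so lane 1 = 9. Strike 9 from lane 2, lane 5.
So lane 5 = 11.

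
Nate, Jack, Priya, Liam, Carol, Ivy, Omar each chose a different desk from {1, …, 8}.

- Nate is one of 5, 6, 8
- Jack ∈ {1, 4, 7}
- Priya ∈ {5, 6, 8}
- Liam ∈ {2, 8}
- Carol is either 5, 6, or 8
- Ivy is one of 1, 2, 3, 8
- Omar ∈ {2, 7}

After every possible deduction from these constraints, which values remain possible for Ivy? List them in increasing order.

1, 3

Nate, Priya, Carol share exactly the 3 values {5, 6, 8}; by pigeonhole those values go to them, so strike 5, 6, 8 from Liam, Ivy.
Liam must be 2 (only option left). Remove 2 from Ivy, Omar.
Omar must be 7 (only option left). Remove 7 from Jack.
No further eliminations apply; Ivy can still be any of 1, 3.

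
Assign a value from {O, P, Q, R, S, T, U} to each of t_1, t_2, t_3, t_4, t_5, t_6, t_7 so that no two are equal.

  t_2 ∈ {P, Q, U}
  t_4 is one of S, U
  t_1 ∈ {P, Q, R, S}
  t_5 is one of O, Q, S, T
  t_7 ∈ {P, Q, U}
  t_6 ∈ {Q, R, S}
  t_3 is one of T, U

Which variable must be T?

The 7 variables draw from only 7 values {O, P, Q, R, S, T, U}, so each is used; only t_5 can be O, hence t_5 = O.
The 6 still-open variables together cover exactly {P, Q, R, S, T, U} — 6 values for 6 variables — and T appears only in t_3's list, so t_3 = T.

t_3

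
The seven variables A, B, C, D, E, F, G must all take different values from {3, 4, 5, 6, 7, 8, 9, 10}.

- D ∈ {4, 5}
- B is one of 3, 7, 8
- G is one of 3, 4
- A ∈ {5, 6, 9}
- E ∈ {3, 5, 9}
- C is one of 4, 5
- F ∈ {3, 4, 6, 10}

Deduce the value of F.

The 2 variables C and D are confined to {4, 5}, which locks those values in; drop them from A, E, F, G.
G has just one choice, so G = 3. Strike 3 from B, E, F.
E's domain is down to {9}, so E = 9. Eliminate 9 elsewhere: A.
That leaves A = 6. Eliminate 6 elsewhere: F.
So F = 10.

10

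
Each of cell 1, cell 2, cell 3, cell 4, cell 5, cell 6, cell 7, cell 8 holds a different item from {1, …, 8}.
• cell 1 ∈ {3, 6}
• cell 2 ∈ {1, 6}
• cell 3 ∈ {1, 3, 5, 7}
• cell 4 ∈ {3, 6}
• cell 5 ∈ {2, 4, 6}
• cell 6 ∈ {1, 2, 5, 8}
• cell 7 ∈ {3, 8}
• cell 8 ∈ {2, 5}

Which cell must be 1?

cell 2

Among the 8 variables, 4 fits only cell 5 (and all 8 values in {1, 2, 3, 4, 5, 6, 7, 8} must be used), so cell 5 = 4.
Among the 7 still-open variables, 7 fits only cell 3 (and all 7 values in {1, 2, 3, 5, 6, 7, 8} must be used), so cell 3 = 7.
cell 1 and cell 4 share exactly the 2 values {3, 6}; by pigeonhole those values go to them, so strike 3, 6 from cell 2, cell 7.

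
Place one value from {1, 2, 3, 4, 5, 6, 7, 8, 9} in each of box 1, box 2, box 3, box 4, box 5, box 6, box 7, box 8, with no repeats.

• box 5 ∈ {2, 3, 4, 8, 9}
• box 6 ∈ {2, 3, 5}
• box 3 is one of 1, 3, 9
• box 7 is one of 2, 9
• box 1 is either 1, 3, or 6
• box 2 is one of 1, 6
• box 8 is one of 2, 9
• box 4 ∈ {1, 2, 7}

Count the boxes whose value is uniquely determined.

The 2 variables box 7 and box 8 are confined to {2, 9}, which locks those values in; drop them from box 3, box 4, box 5, box 6.
box 1, box 2, box 3 share exactly the 3 values {1, 3, 6}; by pigeonhole those values go to them, so strike 1, 3, 6 from box 4, box 5, box 6.
That leaves box 4 = 7.
box 6 must be 5 (only option left).
Determined: box 4=7, box 6=5. The other boxes each still have more than one consistent value. That makes 2.

2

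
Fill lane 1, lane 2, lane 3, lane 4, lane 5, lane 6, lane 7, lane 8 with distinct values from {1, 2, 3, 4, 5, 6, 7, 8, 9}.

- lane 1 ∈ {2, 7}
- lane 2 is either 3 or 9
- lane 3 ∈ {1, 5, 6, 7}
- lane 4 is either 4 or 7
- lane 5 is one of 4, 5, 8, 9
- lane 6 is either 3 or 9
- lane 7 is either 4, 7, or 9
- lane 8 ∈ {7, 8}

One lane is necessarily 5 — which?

lane 5

The 2 variables lane 2 and lane 6 are confined to {3, 9}, which locks those values in; drop them from lane 5, lane 7.
lane 4 and lane 7 share exactly the 2 values {4, 7}; by pigeonhole those values go to them, so strike 4, 7 from lane 1, lane 3, lane 5, lane 8.
lane 1 has just one choice, so lane 1 = 2.
lane 8 must be 8 (only option left). Strike 8 from lane 5.
So 5 goes to lane 5.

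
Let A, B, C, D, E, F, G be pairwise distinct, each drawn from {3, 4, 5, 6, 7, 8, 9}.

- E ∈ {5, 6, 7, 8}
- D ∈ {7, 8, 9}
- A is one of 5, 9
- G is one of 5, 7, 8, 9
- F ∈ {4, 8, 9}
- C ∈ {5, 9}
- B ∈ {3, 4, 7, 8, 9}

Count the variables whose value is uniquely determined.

3

The 7 variables draw from only 7 values {3, 4, 5, 6, 7, 8, 9}, so each is used; only B can be 3, hence B = 3.
Among the 6 still-open variables, 4 fits only F (and all 6 values in {4, 5, 6, 7, 8, 9} must be used), so F = 4.
The 5 still-open variables together cover exactly {5, 6, 7, 8, 9} — 5 values for 5 variables — and 6 appears only in E's list, so E = 6.
The 2 variables A and C are confined to {5, 9}, which locks those values in; drop them from D, G.
Determined: B=3, E=6, F=4. The other variables each still have more than one consistent value. That makes 3.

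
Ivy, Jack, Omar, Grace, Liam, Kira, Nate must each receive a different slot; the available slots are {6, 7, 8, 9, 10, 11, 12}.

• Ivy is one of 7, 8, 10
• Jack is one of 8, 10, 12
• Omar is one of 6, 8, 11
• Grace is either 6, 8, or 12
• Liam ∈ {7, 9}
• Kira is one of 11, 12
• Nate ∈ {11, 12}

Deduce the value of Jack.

The 7 variables draw from only 7 values {6, 7, 8, 9, 10, 11, 12}, so each is used; only Liam can be 9, hence Liam = 9.
The 6 still-open variables draw from only 6 values {6, 7, 8, 10, 11, 12}, so each is used; only Ivy can be 7, hence Ivy = 7.
The 5 still-open variables together cover exactly {6, 8, 10, 11, 12} — 5 values for 5 variables — and 10 appears only in Jack's list, so Jack = 10.

10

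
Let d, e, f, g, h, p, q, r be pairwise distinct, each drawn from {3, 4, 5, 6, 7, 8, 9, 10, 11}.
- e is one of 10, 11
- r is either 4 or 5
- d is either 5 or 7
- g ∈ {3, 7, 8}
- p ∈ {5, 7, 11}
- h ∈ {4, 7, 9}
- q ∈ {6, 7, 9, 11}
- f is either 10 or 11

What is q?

The 2 variables e and f are confined to {10, 11}, which locks those values in; drop them from p, q.
The 2 variables d and p are confined to {5, 7}, which locks those values in; drop them from g, h, q, r.
r must be 4 (only option left). So h can't be 4.
That leaves h = 9. Eliminate 9 elsewhere: q.
So q = 6.

6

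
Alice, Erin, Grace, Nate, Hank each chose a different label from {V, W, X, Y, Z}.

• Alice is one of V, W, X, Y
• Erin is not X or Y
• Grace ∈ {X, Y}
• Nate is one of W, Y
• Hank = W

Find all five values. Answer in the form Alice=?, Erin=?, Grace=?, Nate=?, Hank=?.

Hank's domain is down to {W}, so Hank = W. Strike W from Alice, Erin, Nate.
Nate must be Y (only option left). So Alice, Grace can't be Y.
Grace has just one choice, so Grace = X. Strike X from Alice.
That leaves Alice = V. Strike V from Erin.
Erin's domain is down to {Z}, so Erin = Z.

Alice=V, Erin=Z, Grace=X, Nate=Y, Hank=W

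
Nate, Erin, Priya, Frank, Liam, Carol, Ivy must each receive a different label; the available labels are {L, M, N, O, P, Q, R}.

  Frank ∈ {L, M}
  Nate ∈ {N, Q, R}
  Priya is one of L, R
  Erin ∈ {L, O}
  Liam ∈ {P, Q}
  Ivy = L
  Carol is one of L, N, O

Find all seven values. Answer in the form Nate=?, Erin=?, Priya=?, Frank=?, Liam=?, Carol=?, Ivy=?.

Nate=Q, Erin=O, Priya=R, Frank=M, Liam=P, Carol=N, Ivy=L

Ivy has just one choice, so Ivy = L. So Erin, Priya, Frank, Carol can't be L.
Erin has just one choice, so Erin = O. So Carol can't be O.
Priya has just one choice, so Priya = R. So Nate can't be R.
Frank must be M (only option left).
Carol has just one choice, so Carol = N. So Nate can't be N.
That leaves Nate = Q. Remove Q from Liam.
Liam must be P (only option left).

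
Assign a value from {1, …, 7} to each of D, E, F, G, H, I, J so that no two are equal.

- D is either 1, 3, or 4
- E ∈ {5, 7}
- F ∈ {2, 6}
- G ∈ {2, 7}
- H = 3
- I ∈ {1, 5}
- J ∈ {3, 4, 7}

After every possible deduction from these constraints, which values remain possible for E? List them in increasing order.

H has just one choice, so H = 3. Strike 3 from D, J.
The 6 still-open variables draw from only 6 values {1, 2, 4, 5, 6, 7}, so each is used; only F can be 6, hence F = 6.
Among the 5 still-open variables, 2 fits only G (and all 5 values in {1, 2, 4, 5, 7} must be used), so G = 2.
No further eliminations apply; E can still be any of 5, 7.

5, 7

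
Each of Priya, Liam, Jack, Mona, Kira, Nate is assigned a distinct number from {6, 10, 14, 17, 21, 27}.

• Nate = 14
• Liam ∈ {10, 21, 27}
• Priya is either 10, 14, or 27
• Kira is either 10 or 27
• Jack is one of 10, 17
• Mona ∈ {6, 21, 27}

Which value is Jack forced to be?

17

Nate's domain is down to {14}, so Nate = 14. Remove 14 from Priya.
Among the 5 still-open variables, 6 fits only Mona (and all 5 values in {6, 10, 17, 21, 27} must be used), so Mona = 6.
The 4 still-open variables together cover exactly {10, 17, 21, 27} — 4 values for 4 variables — and 17 appears only in Jack's list, so Jack = 17.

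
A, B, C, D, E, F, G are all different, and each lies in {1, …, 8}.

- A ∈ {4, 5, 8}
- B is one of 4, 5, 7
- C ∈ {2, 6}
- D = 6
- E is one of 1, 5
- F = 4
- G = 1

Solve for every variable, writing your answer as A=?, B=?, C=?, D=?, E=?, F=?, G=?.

A=8, B=7, C=2, D=6, E=5, F=4, G=1

D's domain is down to {6}, so D = 6. Eliminate 6 elsewhere: C.
F must be 4 (only option left). Eliminate 4 elsewhere: A, B.
G must be 1 (only option left). Eliminate 1 elsewhere: E.
C must be 2 (only option left).
E's domain is down to {5}, so E = 5. Eliminate 5 elsewhere: A, B.
A must be 8 (only option left).
B must be 7 (only option left).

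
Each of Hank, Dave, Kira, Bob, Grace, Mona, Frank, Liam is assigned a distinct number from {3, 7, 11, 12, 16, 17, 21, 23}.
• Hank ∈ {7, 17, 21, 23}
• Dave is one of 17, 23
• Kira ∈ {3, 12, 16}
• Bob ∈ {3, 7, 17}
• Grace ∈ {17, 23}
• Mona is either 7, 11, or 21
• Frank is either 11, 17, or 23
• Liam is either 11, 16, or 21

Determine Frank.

Among the 8 variables, 12 fits only Kira (and all 8 values in {3, 7, 11, 12, 16, 17, 21, 23} must be used), so Kira = 12.
The 7 still-open variables draw from only 7 values {3, 7, 11, 16, 17, 21, 23}, so each is used; only Bob can be 3, hence Bob = 3.
Among the 6 still-open variables, 16 fits only Liam (and all 6 values in {7, 11, 16, 17, 21, 23} must be used), so Liam = 16.
Dave and Grace between them cover only {17, 23} — a naked pair. Remove those values from Hank, Frank.
So Frank = 11.

11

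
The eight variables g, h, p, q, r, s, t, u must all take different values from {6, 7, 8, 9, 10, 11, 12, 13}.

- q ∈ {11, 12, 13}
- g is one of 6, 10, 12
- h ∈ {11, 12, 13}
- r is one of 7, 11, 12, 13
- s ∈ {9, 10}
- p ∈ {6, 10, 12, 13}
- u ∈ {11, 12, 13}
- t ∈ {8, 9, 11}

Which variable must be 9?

The 8 variables draw from only 8 values {6, 7, 8, 9, 10, 11, 12, 13}, so each is used; only r can be 7, hence r = 7.
Among the 7 still-open variables, 8 fits only t (and all 7 values in {6, 8, 9, 10, 11, 12, 13} must be used), so t = 8.
The 6 still-open variables draw from only 6 values {6, 9, 10, 11, 12, 13}, so each is used; only s can be 9, hence s = 9.

s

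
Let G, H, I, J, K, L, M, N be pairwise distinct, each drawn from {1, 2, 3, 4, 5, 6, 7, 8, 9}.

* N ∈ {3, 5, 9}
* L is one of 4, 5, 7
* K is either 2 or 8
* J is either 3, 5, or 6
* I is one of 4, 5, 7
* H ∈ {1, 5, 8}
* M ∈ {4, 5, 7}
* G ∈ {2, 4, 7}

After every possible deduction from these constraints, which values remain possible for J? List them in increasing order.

3, 6

The 3 variables I, L, M are confined to {4, 5, 7}, which locks those values in; drop them from G, H, J, N.
G has just one choice, so G = 2. Strike 2 from K.
K must be 8 (only option left). So H can't be 8.
H's domain is down to {1}, so H = 1.
No further eliminations apply; J can still be any of 3, 6.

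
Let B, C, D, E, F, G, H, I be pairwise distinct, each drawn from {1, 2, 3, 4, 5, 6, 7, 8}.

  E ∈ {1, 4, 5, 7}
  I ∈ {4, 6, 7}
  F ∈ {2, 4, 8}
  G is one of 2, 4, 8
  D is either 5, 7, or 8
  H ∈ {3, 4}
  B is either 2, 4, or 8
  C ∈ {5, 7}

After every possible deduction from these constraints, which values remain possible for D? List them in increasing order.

5, 7

The 8 variables together cover exactly {1, 2, 3, 4, 5, 6, 7, 8} — 8 values for 8 variables — and 1 appears only in E's list, so E = 1.
The 7 still-open variables together cover exactly {2, 3, 4, 5, 6, 7, 8} — 7 values for 7 variables — and 3 appears only in H's list, so H = 3.
The 6 still-open variables draw from only 6 values {2, 4, 5, 6, 7, 8}, so each is used; only I can be 6, hence I = 6.
The 3 variables B, F, G are confined to {2, 4, 8}, which locks those values in; drop them from D.
No further eliminations apply; D can still be any of 5, 7.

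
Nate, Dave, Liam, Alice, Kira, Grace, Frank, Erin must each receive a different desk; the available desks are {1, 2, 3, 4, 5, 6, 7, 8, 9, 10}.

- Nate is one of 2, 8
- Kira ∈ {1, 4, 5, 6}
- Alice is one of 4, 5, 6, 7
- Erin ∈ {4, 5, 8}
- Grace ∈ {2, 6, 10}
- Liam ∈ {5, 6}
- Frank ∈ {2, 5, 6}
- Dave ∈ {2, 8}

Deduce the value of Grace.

10

Among the 8 variables, 1 fits only Kira (and all 8 values in {1, 2, 4, 5, 6, 7, 8, 10} must be used), so Kira = 1.
The 7 still-open variables together cover exactly {2, 4, 5, 6, 7, 8, 10} — 7 values for 7 variables — and 7 appears only in Alice's list, so Alice = 7.
Among the 6 still-open variables, 4 fits only Erin (and all 6 values in {2, 4, 5, 6, 8, 10} must be used), so Erin = 4.
The 5 still-open variables together cover exactly {2, 5, 6, 8, 10} — 5 values for 5 variables — and 10 appears only in Grace's list, so Grace = 10.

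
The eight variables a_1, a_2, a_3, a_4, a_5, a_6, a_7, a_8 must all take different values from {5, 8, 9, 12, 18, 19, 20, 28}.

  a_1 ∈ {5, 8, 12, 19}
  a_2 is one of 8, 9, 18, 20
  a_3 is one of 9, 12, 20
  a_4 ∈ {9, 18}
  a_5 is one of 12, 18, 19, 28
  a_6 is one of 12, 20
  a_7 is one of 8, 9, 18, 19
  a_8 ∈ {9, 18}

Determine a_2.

8

The 8 variables together cover exactly {5, 8, 9, 12, 18, 19, 20, 28} — 8 values for 8 variables — and 5 appears only in a_1's list, so a_1 = 5.
Among the 7 still-open variables, 28 fits only a_5 (and all 7 values in {8, 9, 12, 18, 19, 20, 28} must be used), so a_5 = 28.
The 6 still-open variables draw from only 6 values {8, 9, 12, 18, 19, 20}, so each is used; only a_7 can be 19, hence a_7 = 19.
The 5 still-open variables draw from only 5 values {8, 9, 12, 18, 20}, so each is used; only a_2 can be 8, hence a_2 = 8.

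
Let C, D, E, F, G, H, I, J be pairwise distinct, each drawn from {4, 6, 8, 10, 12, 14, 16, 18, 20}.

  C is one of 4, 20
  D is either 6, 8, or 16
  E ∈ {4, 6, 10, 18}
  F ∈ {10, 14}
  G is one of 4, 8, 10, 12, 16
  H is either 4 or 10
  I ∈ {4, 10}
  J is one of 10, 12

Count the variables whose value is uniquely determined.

3

H and I between them cover only {4, 10} — a naked pair. Remove those values from C, E, F, G, J.
That leaves C = 20.
F has just one choice, so F = 14.
J's domain is down to {12}, so J = 12. So G can't be 12.
Determined: C=20, F=14, J=12. The other variables each still have more than one consistent value. That makes 3.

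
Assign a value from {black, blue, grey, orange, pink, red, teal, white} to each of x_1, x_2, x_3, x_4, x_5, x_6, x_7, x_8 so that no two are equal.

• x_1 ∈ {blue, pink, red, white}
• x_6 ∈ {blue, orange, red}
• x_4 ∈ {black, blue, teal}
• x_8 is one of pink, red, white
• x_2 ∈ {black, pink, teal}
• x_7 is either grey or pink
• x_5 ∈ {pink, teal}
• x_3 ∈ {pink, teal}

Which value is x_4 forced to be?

The 8 variables together cover exactly {black, blue, grey, orange, pink, red, teal, white} — 8 values for 8 variables — and grey appears only in x_7's list, so x_7 = grey.
Among the 7 still-open variables, orange fits only x_6 (and all 7 values in {black, blue, orange, pink, red, teal, white} must be used), so x_6 = orange.
x_3 and x_5 between them cover only {pink, teal} — a naked pair. Remove those values from x_1, x_2, x_4, x_8.
That leaves x_2 = black. Eliminate black elsewhere: x_4.
So x_4 = blue.

blue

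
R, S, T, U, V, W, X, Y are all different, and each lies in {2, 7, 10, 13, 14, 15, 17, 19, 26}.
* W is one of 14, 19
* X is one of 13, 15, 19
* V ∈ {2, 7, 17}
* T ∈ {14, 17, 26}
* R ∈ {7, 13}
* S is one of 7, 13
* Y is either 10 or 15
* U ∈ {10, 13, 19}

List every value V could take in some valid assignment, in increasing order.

2, 17

R and S between them cover only {7, 13} — a naked pair. Remove those values from U, V, X.
The 3 variables U, X, Y are confined to {10, 15, 19}, which locks those values in; drop them from W.
W must be 14 (only option left). Eliminate 14 elsewhere: T.
No further eliminations apply; V can still be any of 2, 17.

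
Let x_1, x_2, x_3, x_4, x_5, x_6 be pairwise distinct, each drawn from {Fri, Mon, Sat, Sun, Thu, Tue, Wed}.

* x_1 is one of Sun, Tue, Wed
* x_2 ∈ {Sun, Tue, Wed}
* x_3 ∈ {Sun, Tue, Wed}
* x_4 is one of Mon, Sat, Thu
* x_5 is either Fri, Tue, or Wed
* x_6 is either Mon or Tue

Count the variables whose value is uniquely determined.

x_1, x_2, x_3 between them cover only {Sun, Tue, Wed} — a naked triple. Remove those values from x_5, x_6.
x_5 must be Fri (only option left).
x_6 must be Mon (only option left). Strike Mon from x_4.
Determined: x_5=Fri, x_6=Mon. The other variables each still have more than one consistent value. That makes 2.

2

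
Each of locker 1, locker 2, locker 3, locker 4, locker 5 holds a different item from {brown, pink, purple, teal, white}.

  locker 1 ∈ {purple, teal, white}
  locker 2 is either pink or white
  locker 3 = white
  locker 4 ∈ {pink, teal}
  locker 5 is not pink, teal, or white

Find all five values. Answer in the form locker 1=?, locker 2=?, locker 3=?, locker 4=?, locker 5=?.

locker 3 must be white (only option left). Remove white from locker 1, locker 2.
locker 2 must be pink (only option left). Remove pink from locker 4.
That leaves locker 4 = teal. Eliminate teal elsewhere: locker 1.
locker 1 has just one choice, so locker 1 = purple. Remove purple from locker 5.
locker 5's domain is down to {brown}, so locker 5 = brown.

locker 1=purple, locker 2=pink, locker 3=white, locker 4=teal, locker 5=brown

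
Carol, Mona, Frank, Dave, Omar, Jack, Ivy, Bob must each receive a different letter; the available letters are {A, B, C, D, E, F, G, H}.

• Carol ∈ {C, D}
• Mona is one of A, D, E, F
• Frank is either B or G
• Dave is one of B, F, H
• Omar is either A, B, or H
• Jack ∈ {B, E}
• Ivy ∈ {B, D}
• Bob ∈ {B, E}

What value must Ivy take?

Among the 8 variables, C fits only Carol (and all 8 values in {A, B, C, D, E, F, G, H} must be used), so Carol = C.
The 7 still-open variables draw from only 7 values {A, B, D, E, F, G, H}, so each is used; only Frank can be G, hence Frank = G.
Jack and Bob between them cover only {B, E} — a naked pair. Remove those values from Mona, Dave, Omar, Ivy.
So Ivy = D.

D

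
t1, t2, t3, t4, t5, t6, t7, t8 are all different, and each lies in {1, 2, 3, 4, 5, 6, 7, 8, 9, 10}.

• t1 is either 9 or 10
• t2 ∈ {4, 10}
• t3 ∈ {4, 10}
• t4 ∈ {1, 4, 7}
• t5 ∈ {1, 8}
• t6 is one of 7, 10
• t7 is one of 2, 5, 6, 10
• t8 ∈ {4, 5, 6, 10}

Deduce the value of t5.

The 2 variables t2 and t3 are confined to {4, 10}, which locks those values in; drop them from t1, t4, t6, t7, t8.
t1's domain is down to {9}, so t1 = 9.
t6 must be 7 (only option left). So t4 can't be 7.
That leaves t4 = 1. Remove 1 from t5.
So t5 = 8.

8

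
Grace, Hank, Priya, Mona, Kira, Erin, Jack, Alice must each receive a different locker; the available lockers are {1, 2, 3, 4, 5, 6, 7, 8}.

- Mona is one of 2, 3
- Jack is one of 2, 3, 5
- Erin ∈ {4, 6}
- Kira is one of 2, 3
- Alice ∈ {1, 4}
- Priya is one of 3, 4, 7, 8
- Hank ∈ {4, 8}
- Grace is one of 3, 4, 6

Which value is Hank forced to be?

8

The 8 variables together cover exactly {1, 2, 3, 4, 5, 6, 7, 8} — 8 values for 8 variables — and 1 appears only in Alice's list, so Alice = 1.
The 7 still-open variables together cover exactly {2, 3, 4, 5, 6, 7, 8} — 7 values for 7 variables — and 5 appears only in Jack's list, so Jack = 5.
The 6 still-open variables draw from only 6 values {2, 3, 4, 6, 7, 8}, so each is used; only Priya can be 7, hence Priya = 7.
Among the 5 still-open variables, 8 fits only Hank (and all 5 values in {2, 3, 4, 6, 8} must be used), so Hank = 8.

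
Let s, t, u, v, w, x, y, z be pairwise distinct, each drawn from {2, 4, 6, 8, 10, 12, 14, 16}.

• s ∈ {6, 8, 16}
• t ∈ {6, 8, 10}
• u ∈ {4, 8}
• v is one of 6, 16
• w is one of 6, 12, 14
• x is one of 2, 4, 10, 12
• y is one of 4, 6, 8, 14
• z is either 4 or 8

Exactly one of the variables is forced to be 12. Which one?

w

The 8 variables together cover exactly {2, 4, 6, 8, 10, 12, 14, 16} — 8 values for 8 variables — and 2 appears only in x's list, so x = 2.
Among the 7 still-open variables, 10 fits only t (and all 7 values in {4, 6, 8, 10, 12, 14, 16} must be used), so t = 10.
Among the 6 still-open variables, 12 fits only w (and all 6 values in {4, 6, 8, 12, 14, 16} must be used), so w = 12.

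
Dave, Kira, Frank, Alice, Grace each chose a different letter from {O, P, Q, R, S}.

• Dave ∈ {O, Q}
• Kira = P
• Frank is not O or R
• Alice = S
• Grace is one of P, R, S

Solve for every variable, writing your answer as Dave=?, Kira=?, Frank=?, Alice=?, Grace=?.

Kira must be P (only option left). Eliminate P elsewhere: Frank, Grace.
Alice must be S (only option left). Eliminate S elsewhere: Frank, Grace.
That leaves Grace = R.
Frank has just one choice, so Frank = Q. Remove Q from Dave.
Dave's domain is down to {O}, so Dave = O.

Dave=O, Kira=P, Frank=Q, Alice=S, Grace=R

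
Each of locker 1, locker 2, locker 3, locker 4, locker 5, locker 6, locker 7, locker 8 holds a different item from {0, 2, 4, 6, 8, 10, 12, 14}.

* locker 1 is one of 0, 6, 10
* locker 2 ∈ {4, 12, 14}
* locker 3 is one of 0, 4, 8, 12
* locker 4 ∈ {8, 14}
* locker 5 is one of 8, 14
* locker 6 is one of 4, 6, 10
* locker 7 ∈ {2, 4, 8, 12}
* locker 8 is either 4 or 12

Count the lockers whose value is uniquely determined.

Among the 8 variables, 2 fits only locker 7 (and all 8 values in {0, 2, 4, 6, 8, 10, 12, 14} must be used), so locker 7 = 2.
locker 4 and locker 5 between them cover only {8, 14} — a naked pair. Remove those values from locker 2, locker 3.
locker 2 and locker 8 share exactly the 2 values {4, 12}; by pigeonhole those values go to them, so strike 4, 12 from locker 3, locker 6.
locker 3 has just one choice, so locker 3 = 0. Eliminate 0 elsewhere: locker 1.
Determined: locker 3=0, locker 7=2. The other lockers each still have more than one consistent value. That makes 2.

2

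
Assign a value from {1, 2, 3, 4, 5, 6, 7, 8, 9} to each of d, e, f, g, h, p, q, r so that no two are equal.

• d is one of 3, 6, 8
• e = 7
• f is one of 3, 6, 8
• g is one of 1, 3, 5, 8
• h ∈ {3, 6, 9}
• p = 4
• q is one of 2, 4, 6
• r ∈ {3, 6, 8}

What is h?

e's domain is down to {7}, so e = 7.
p must be 4 (only option left). So q can't be 4.
The 3 variables d, f, r are confined to {3, 6, 8}, which locks those values in; drop them from g, h, q.
So h = 9.

9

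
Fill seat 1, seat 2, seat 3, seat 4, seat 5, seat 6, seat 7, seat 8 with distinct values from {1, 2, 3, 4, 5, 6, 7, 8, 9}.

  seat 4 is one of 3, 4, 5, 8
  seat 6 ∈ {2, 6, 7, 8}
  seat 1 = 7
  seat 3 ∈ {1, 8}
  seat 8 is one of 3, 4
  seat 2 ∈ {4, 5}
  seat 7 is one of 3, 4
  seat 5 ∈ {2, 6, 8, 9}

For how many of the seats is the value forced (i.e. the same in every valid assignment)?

seat 1 must be 7 (only option left). Strike 7 from seat 6.
The 2 variables seat 7 and seat 8 are confined to {3, 4}, which locks those values in; drop them from seat 2, seat 4.
seat 2 has just one choice, so seat 2 = 5. Strike 5 from seat 4.
seat 4 has just one choice, so seat 4 = 8. Strike 8 from seat 3, seat 5, seat 6.
That leaves seat 3 = 1.
Determined: seat 1=7, seat 2=5, seat 3=1, seat 4=8. The other seats each still have more than one consistent value. That makes 4.

4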